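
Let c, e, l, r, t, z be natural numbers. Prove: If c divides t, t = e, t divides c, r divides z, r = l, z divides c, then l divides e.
r = l and r divides z, hence l divides z. c divides t and t divides c, so c = t. Since t = e, c = e. Since z divides c, z divides e. l divides z, so l divides e.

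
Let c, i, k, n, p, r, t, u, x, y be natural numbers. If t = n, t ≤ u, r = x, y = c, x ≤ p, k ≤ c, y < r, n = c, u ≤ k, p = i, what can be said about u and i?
u < i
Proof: From t = n and n = c, t = c. From t ≤ u, c ≤ u. Since u ≤ k and k ≤ c, u ≤ c. Since c ≤ u, c = u. From y = c and y < r, c < r. Since r = x, c < x. Because c = u, u < x. p = i and x ≤ p, hence x ≤ i. u < x, so u < i.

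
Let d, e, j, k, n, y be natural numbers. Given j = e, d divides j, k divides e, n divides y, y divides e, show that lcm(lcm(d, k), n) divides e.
From j = e and d divides j, d divides e. k divides e, so lcm(d, k) divides e. n divides y and y divides e, hence n divides e. lcm(d, k) divides e, so lcm(lcm(d, k), n) divides e.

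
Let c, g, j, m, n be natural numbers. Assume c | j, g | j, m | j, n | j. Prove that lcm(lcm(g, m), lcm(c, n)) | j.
From g | j and m | j, lcm(g, m) | j. Since c | j and n | j, lcm(c, n) | j. From lcm(g, m) | j, lcm(lcm(g, m), lcm(c, n)) | j.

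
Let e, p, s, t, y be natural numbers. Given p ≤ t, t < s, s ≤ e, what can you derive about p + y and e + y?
p + y < e + y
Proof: t < s and s ≤ e, hence t < e. p ≤ t, so p < e. Then p + y < e + y.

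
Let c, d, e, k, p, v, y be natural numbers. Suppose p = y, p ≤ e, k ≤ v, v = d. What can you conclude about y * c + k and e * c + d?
y * c + k ≤ e * c + d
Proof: Since p = y and p ≤ e, y ≤ e. By multiplying by a non-negative, y * c ≤ e * c. Because v = d and k ≤ v, k ≤ d. y * c ≤ e * c, so y * c + k ≤ e * c + d.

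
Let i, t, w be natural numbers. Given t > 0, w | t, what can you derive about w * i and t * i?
w * i ≤ t * i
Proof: w | t and t > 0, therefore w ≤ t. Then w * i ≤ t * i.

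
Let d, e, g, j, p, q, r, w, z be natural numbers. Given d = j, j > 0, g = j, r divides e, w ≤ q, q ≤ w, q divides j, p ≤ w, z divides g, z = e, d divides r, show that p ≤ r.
Since d = j and d divides r, j divides r. From g = j and z divides g, z divides j. z = e, so e divides j. From r divides e, r divides j. Since j divides r, j = r. q ≤ w and w ≤ q, hence q = w. q divides j, so w divides j. j > 0, so w ≤ j. p ≤ w, so p ≤ j. Since j = r, p ≤ r.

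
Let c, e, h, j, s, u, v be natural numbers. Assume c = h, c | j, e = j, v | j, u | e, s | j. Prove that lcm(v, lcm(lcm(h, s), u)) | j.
c = h and c | j, therefore h | j. s | j, so lcm(h, s) | j. Since e = j and u | e, u | j. Since lcm(h, s) | j, lcm(lcm(h, s), u) | j. v | j, so lcm(v, lcm(lcm(h, s), u)) | j.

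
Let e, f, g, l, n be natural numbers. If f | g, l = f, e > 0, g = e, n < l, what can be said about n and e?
n < e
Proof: l = f and n < l, therefore n < f. g = e and f | g, hence f | e. Since e > 0, f ≤ e. Because n < f, n < e.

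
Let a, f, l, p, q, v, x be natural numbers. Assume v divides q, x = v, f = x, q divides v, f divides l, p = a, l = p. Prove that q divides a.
v divides q and q divides v, hence v = q. x = v, so x = q. From f = x and f divides l, x divides l. l = p, so x divides p. Since x = q, q divides p. Because p = a, q divides a.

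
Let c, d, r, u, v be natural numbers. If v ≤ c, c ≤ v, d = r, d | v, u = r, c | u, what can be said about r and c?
r = c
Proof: v ≤ c and c ≤ v, thus v = c. d = r and d | v, so r | v. v = c, so r | c. u = r and c | u, so c | r. Since r | c, r = c.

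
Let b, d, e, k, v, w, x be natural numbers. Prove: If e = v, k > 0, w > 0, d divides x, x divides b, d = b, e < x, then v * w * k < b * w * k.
d = b and d divides x, hence b divides x. From x divides b, x = b. e < x, so e < b. Since e = v, v < b. Combining with w > 0, by multiplying by a positive, v * w < b * w. Combined with k > 0, by multiplying by a positive, v * w * k < b * w * k.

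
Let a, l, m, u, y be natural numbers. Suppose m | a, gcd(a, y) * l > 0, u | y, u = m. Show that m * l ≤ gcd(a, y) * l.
Because u = m and u | y, m | y. m | a, so m | gcd(a, y). Then m * l | gcd(a, y) * l. Since gcd(a, y) * l > 0, m * l ≤ gcd(a, y) * l.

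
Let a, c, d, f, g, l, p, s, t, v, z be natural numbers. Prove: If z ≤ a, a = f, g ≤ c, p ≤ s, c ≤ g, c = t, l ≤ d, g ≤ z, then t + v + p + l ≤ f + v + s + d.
Because g ≤ c and c ≤ g, g = c. g ≤ z and z ≤ a, so g ≤ a. a = f, so g ≤ f. g = c, so c ≤ f. Since c = t, t ≤ f. Then t + v ≤ f + v. Since p ≤ s and l ≤ d, p + l ≤ s + d. Since t + v ≤ f + v, t + v + p + l ≤ f + v + s + d.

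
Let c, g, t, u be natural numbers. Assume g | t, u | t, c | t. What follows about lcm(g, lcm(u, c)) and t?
lcm(g, lcm(u, c)) | t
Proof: From u | t and c | t, lcm(u, c) | t. From g | t, lcm(g, lcm(u, c)) | t.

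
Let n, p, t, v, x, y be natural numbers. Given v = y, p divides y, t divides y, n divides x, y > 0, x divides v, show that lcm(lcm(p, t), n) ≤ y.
Since p divides y and t divides y, lcm(p, t) divides y. Since v = y and x divides v, x divides y. Since n divides x, n divides y. lcm(p, t) divides y, so lcm(lcm(p, t), n) divides y. y > 0, so lcm(lcm(p, t), n) ≤ y.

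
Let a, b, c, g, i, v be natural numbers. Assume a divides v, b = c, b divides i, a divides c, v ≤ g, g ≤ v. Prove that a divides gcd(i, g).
b = c and b divides i, thus c divides i. a divides c, so a divides i. Because v ≤ g and g ≤ v, v = g. Since a divides v, a divides g. Since a divides i, a divides gcd(i, g).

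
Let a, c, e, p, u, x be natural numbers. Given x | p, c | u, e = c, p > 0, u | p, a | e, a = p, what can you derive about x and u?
x ≤ u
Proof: e = c and a | e, hence a | c. Since c | u, a | u. a = p, so p | u. u | p, so p = u. Because x | p and p > 0, x ≤ p. Since p = u, x ≤ u.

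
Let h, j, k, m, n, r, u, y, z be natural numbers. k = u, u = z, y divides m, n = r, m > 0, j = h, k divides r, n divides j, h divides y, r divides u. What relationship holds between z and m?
z ≤ m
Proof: k = u and k divides r, thus u divides r. r divides u, so r = u. n = r, so n = u. Because u = z, n = z. j = h and n divides j, so n divides h. h divides y and y divides m, hence h divides m. Since n divides h, n divides m. m > 0, so n ≤ m. From n = z, z ≤ m.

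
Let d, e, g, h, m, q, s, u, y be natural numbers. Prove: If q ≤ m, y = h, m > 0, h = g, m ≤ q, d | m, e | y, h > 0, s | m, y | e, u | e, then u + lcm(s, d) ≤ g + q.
Because e | y and y | e, e = y. y = h, so e = h. Since u | e, u | h. h > 0, so u ≤ h. h = g, so u ≤ g. m ≤ q and q ≤ m, hence m = q. s | m and d | m, therefore lcm(s, d) | m. m > 0, so lcm(s, d) ≤ m. m = q, so lcm(s, d) ≤ q. From u ≤ g, u + lcm(s, d) ≤ g + q.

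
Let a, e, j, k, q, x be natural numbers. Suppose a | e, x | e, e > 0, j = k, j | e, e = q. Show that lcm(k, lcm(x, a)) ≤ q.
j = k and j | e, thus k | e. x | e and a | e, hence lcm(x, a) | e. k | e, so lcm(k, lcm(x, a)) | e. e > 0, so lcm(k, lcm(x, a)) ≤ e. From e = q, lcm(k, lcm(x, a)) ≤ q.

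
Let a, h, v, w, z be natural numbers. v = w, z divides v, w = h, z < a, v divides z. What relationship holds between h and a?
h < a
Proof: Since z divides v and v divides z, z = v. Since v = w, z = w. Since w = h, z = h. z < a, so h < a.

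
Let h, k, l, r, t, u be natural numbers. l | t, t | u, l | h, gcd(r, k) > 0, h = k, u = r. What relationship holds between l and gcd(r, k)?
l ≤ gcd(r, k)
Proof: u = r and t | u, therefore t | r. Since l | t, l | r. Since h = k and l | h, l | k. l | r, so l | gcd(r, k). Since gcd(r, k) > 0, l ≤ gcd(r, k).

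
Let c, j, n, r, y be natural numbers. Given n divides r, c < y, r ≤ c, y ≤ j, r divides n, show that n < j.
r divides n and n divides r, therefore r = n. Since r ≤ c, n ≤ c. c < y and y ≤ j, so c < j. Since n ≤ c, n < j.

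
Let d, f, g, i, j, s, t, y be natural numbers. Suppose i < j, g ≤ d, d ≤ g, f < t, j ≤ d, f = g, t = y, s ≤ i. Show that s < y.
Because i < j and j ≤ d, i < d. Since g ≤ d and d ≤ g, g = d. f = g, so f = d. f < t, so d < t. Since i < d, i < t. t = y, so i < y. From s ≤ i, s < y.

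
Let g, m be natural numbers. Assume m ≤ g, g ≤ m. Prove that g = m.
From g ≤ m and m ≤ g, by antisymmetry, g = m.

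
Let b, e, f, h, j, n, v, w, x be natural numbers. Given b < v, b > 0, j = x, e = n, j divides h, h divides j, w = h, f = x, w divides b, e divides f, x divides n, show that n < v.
h divides j and j divides h, so h = j. j = x, so h = x. Since e = n and e divides f, n divides f. Since f = x, n divides x. x divides n, so x = n. Since h = x, h = n. w divides b and b > 0, hence w ≤ b. b < v, so w < v. Since w = h, h < v. h = n, so n < v.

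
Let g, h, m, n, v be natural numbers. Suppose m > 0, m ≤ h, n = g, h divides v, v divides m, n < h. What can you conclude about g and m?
g < m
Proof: h divides v and v divides m, thus h divides m. m > 0, so h ≤ m. m ≤ h, so h = m. From n = g and n < h, g < h. Since h = m, g < m.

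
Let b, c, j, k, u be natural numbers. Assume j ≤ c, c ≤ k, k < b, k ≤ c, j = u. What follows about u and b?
u < b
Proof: c ≤ k and k ≤ c, therefore c = k. Since j ≤ c, j ≤ k. Because j = u, u ≤ k. k < b, so u < b.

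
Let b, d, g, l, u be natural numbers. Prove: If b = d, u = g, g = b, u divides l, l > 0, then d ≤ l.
u = g and g = b, so u = b. u divides l, so b divides l. l > 0, so b ≤ l. b = d, so d ≤ l.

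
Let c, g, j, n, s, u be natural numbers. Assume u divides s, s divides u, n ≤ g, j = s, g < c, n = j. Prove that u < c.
Since s divides u and u divides s, s = u. From n = j and j = s, n = s. Since n ≤ g and g < c, n < c. n = s, so s < c. s = u, so u < c.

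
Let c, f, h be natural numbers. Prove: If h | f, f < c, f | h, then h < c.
f | h and h | f, thus f = h. Since f < c, h < c.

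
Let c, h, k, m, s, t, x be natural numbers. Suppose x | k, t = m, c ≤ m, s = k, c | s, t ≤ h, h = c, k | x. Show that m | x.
t = m and t ≤ h, thus m ≤ h. h = c, so m ≤ c. From c ≤ m, c = m. Since k | x and x | k, k = x. From s = k and c | s, c | k. k = x, so c | x. c = m, so m | x.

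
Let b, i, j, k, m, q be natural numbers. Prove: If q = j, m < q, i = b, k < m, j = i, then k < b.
Since q = j and j = i, q = i. Since i = b, q = b. k < m and m < q, therefore k < q. q = b, so k < b.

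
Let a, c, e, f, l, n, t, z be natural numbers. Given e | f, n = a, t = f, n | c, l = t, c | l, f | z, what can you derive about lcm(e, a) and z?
lcm(e, a) | z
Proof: l = t and c | l, hence c | t. Since n | c, n | t. Since t = f, n | f. Since n = a, a | f. e | f, so lcm(e, a) | f. Since f | z, lcm(e, a) | z.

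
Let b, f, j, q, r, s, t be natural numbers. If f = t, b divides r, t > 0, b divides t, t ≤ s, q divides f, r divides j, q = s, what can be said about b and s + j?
b divides s + j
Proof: Since q = s and q divides f, s divides f. Since f = t, s divides t. From t > 0, s ≤ t. t ≤ s, so t = s. Since b divides t, b divides s. From b divides r and r divides j, b divides j. b divides s, so b divides s + j.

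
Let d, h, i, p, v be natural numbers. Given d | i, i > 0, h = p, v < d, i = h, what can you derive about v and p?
v < p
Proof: d | i and i > 0, hence d ≤ i. Since i = h, d ≤ h. Since v < d, v < h. h = p, so v < p.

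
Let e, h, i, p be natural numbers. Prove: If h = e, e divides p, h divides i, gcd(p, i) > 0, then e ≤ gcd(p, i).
h = e and h divides i, therefore e divides i. Since e divides p, e divides gcd(p, i). gcd(p, i) > 0, so e ≤ gcd(p, i).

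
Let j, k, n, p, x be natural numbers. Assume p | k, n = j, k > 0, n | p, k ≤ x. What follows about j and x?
j ≤ x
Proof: n | p and p | k, therefore n | k. Since n = j, j | k. Since k > 0, j ≤ k. From k ≤ x, j ≤ x.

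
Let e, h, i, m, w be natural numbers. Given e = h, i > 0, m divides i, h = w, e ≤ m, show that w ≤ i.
e = h and h = w, so e = w. m divides i and i > 0, thus m ≤ i. Since e ≤ m, e ≤ i. e = w, so w ≤ i.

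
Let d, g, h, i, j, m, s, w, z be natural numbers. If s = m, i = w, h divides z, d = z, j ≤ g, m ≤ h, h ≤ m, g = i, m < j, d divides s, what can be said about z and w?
z < w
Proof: g = i and i = w, therefore g = w. h ≤ m and m ≤ h, thus h = m. h divides z, so m divides z. s = m and d divides s, therefore d divides m. Since d = z, z divides m. Since m divides z, m = z. From m < j and j ≤ g, m < g. m = z, so z < g. Since g = w, z < w.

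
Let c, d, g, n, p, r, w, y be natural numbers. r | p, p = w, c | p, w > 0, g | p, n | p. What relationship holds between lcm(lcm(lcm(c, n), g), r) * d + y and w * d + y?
lcm(lcm(lcm(c, n), g), r) * d + y ≤ w * d + y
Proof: c | p and n | p, thus lcm(c, n) | p. Since g | p, lcm(lcm(c, n), g) | p. Since r | p, lcm(lcm(lcm(c, n), g), r) | p. Since p = w, lcm(lcm(lcm(c, n), g), r) | w. w > 0, so lcm(lcm(lcm(c, n), g), r) ≤ w. Then lcm(lcm(lcm(c, n), g), r) * d ≤ w * d. Then lcm(lcm(lcm(c, n), g), r) * d + y ≤ w * d + y.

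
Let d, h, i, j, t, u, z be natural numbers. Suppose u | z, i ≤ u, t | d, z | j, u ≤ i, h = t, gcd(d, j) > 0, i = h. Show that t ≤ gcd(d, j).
u ≤ i and i ≤ u, therefore u = i. Since i = h, u = h. h = t, so u = t. Since u | z, t | z. Since z | j, t | j. From t | d, t | gcd(d, j). gcd(d, j) > 0, so t ≤ gcd(d, j).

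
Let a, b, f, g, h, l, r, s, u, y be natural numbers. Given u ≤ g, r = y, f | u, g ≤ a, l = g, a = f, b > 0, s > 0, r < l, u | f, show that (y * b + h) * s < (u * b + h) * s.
Since f | u and u | f, f = u. a = f and g ≤ a, so g ≤ f. f = u, so g ≤ u. Since u ≤ g, g = u. l = g, so l = u. Because r = y and r < l, y < l. Since l = u, y < u. Since b > 0, y * b < u * b. Then y * b + h < u * b + h. Since s > 0, (y * b + h) * s < (u * b + h) * s.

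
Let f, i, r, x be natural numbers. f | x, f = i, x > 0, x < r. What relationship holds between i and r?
i < r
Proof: f = i and f | x, so i | x. x > 0, so i ≤ x. x < r, so i < r.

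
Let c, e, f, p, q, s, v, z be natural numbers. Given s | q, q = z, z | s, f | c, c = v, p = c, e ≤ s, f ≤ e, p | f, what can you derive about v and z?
v ≤ z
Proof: p = c and p | f, hence c | f. f | c, so f = c. Since c = v, f = v. Because q = z and s | q, s | z. z | s, so s = z. f ≤ e and e ≤ s, therefore f ≤ s. Since s = z, f ≤ z. Since f = v, v ≤ z.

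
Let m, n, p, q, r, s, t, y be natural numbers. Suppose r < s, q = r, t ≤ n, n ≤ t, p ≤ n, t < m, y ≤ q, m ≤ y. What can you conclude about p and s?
p < s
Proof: From n ≤ t and t ≤ n, n = t. p ≤ n, so p ≤ t. From t < m and m ≤ y, t < y. q = r and y ≤ q, so y ≤ r. t < y, so t < r. p ≤ t, so p < r. r < s, so p < s.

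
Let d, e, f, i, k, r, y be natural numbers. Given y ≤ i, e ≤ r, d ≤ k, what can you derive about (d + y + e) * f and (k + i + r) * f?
(d + y + e) * f ≤ (k + i + r) * f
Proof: d ≤ k and y ≤ i, so d + y ≤ k + i. Since e ≤ r, d + y + e ≤ k + i + r. Then (d + y + e) * f ≤ (k + i + r) * f.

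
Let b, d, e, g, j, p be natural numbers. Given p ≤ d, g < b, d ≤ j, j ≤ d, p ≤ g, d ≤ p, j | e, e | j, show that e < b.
p ≤ d and d ≤ p, so p = d. Since d ≤ j and j ≤ d, d = j. p = d, so p = j. j | e and e | j, hence j = e. p = j, so p = e. p ≤ g and g < b, thus p < b. Since p = e, e < b.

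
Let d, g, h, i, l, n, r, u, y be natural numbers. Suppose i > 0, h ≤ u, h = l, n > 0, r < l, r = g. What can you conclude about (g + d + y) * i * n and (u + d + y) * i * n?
(g + d + y) * i * n < (u + d + y) * i * n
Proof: Since h = l and h ≤ u, l ≤ u. From r < l, r < u. Because r = g, g < u. Then g + d < u + d. Then g + d + y < u + d + y. Since i > 0, by multiplying by a positive, (g + d + y) * i < (u + d + y) * i. Since n > 0, by multiplying by a positive, (g + d + y) * i * n < (u + d + y) * i * n.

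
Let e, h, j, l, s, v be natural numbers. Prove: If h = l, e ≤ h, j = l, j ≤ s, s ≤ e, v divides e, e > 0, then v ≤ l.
h = l and e ≤ h, so e ≤ l. j ≤ s and s ≤ e, thus j ≤ e. Because j = l, l ≤ e. Since e ≤ l, e = l. From v divides e and e > 0, v ≤ e. e = l, so v ≤ l.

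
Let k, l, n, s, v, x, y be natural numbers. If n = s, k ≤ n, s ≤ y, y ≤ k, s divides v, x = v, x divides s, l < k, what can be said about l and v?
l < v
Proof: Since n = s and k ≤ n, k ≤ s. s ≤ y and y ≤ k, thus s ≤ k. k ≤ s, so k = s. x = v and x divides s, hence v divides s. Since s divides v, s = v. k = s, so k = v. Since l < k, l < v.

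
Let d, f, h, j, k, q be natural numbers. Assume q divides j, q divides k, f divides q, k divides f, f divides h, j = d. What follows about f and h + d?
f divides h + d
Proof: From q divides k and k divides f, q divides f. f divides q, so q = f. j = d and q divides j, thus q divides d. Since q = f, f divides d. Since f divides h, f divides h + d.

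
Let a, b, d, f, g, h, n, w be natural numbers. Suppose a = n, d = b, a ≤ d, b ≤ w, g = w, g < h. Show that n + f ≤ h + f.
From d = b and a ≤ d, a ≤ b. Since a = n, n ≤ b. g = w and g < h, therefore w < h. Since b ≤ w, b < h. n ≤ b, so n < h. Then n + f < h + f. Then n + f ≤ h + f.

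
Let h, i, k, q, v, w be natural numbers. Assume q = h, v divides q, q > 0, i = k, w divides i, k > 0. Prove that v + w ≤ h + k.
Because v divides q and q > 0, v ≤ q. q = h, so v ≤ h. Since i = k and w divides i, w divides k. From k > 0, w ≤ k. Because v ≤ h, v + w ≤ h + k.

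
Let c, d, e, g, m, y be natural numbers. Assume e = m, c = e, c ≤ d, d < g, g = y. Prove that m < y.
c = e and e = m, so c = m. From c ≤ d and d < g, c < g. Because c = m, m < g. Since g = y, m < y.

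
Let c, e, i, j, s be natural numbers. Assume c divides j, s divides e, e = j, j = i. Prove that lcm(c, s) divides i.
e = j and s divides e, therefore s divides j. Since c divides j, lcm(c, s) divides j. Since j = i, lcm(c, s) divides i.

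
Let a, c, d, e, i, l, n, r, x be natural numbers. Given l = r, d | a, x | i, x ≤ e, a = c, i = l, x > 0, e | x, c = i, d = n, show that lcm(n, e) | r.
i = l and l = r, hence i = r. Because a = c and d | a, d | c. d = n, so n | c. From c = i, n | i. e | x and x > 0, hence e ≤ x. Since x ≤ e, x = e. Since x | i, e | i. Since n | i, lcm(n, e) | i. i = r, so lcm(n, e) | r.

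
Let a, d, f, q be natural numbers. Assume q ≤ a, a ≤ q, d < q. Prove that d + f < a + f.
q ≤ a and a ≤ q, therefore q = a. d < q, so d < a. Then d + f < a + f.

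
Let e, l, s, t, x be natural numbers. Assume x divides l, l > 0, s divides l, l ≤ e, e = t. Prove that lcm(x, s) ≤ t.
Since x divides l and s divides l, lcm(x, s) divides l. l > 0, so lcm(x, s) ≤ l. From e = t and l ≤ e, l ≤ t. lcm(x, s) ≤ l, so lcm(x, s) ≤ t.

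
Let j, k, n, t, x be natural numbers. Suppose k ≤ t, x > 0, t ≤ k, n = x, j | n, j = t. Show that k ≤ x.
t ≤ k and k ≤ t, thus t = k. j = t, so j = k. n = x and j | n, so j | x. Since x > 0, j ≤ x. Since j = k, k ≤ x.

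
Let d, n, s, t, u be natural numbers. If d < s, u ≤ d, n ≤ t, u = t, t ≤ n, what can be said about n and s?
n < s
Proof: t ≤ n and n ≤ t, so t = n. u = t and u ≤ d, hence t ≤ d. t = n, so n ≤ d. Since d < s, n < s.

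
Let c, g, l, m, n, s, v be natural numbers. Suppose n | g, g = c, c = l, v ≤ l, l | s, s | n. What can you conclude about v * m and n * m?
v * m ≤ n * m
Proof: l | s and s | n, so l | n. g = c and c = l, thus g = l. n | g, so n | l. l | n, so l = n. Since v ≤ l, v ≤ n. Then v * m ≤ n * m.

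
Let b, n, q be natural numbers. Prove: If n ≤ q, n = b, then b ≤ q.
From n = b and n ≤ q, by substitution, b ≤ q.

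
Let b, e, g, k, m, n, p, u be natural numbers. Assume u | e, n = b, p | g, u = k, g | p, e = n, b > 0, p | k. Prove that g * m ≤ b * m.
e = n and n = b, thus e = b. p | g and g | p, so p = g. From u = k and u | e, k | e. p | k, so p | e. Since p = g, g | e. e = b, so g | b. b > 0, so g ≤ b. Then g * m ≤ b * m.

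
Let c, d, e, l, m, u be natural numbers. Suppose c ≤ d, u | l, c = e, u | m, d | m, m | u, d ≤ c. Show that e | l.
From d ≤ c and c ≤ d, d = c. c = e, so d = e. d | m, so e | m. Since u | m and m | u, u = m. u | l, so m | l. e | m, so e | l.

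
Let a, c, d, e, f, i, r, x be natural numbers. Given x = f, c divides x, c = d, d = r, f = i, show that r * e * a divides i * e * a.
x = f and f = i, therefore x = i. c = d and d = r, so c = r. c divides x, so r divides x. x = i, so r divides i. Then r * e divides i * e. Then r * e * a divides i * e * a.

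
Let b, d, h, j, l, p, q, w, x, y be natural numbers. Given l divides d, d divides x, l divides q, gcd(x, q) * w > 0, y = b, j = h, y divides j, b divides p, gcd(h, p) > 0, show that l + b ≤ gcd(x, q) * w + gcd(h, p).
Since l divides d and d divides x, l divides x. l divides q, so l divides gcd(x, q). Then l divides gcd(x, q) * w. gcd(x, q) * w > 0, so l ≤ gcd(x, q) * w. j = h and y divides j, therefore y divides h. Since y = b, b divides h. Since b divides p, b divides gcd(h, p). Since gcd(h, p) > 0, b ≤ gcd(h, p). Since l ≤ gcd(x, q) * w, l + b ≤ gcd(x, q) * w + gcd(h, p).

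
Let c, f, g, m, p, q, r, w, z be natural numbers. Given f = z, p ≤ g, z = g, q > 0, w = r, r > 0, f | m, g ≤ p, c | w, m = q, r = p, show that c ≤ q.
w = r and c | w, therefore c | r. From r > 0, c ≤ r. Since r = p, c ≤ p. Because g ≤ p and p ≤ g, g = p. Since z = g, z = p. f = z, so f = p. f | m, so p | m. Because m = q, p | q. From q > 0, p ≤ q. c ≤ p, so c ≤ q.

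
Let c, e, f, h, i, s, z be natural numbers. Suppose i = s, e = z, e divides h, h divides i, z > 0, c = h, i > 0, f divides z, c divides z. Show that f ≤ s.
Since f divides z and z > 0, f ≤ z. c = h and c divides z, thus h divides z. e = z and e divides h, therefore z divides h. From h divides z, h = z. h divides i and i > 0, hence h ≤ i. From h = z, z ≤ i. i = s, so z ≤ s. f ≤ z, so f ≤ s.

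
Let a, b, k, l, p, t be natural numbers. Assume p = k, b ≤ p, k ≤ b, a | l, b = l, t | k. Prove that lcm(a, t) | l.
p = k and b ≤ p, so b ≤ k. Since k ≤ b, k = b. b = l, so k = l. Since t | k, t | l. Since a | l, lcm(a, t) | l.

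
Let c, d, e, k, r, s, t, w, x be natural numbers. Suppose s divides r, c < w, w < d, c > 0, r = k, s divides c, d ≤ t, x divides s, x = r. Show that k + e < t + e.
x = r and x divides s, so r divides s. Since s divides r, s = r. r = k, so s = k. From s divides c and c > 0, s ≤ c. c < w and w < d, so c < d. Since d ≤ t, c < t. s ≤ c, so s < t. s = k, so k < t. Then k + e < t + e.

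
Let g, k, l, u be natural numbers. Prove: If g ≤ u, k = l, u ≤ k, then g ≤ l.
k = l and u ≤ k, so u ≤ l. Since g ≤ u, g ≤ l.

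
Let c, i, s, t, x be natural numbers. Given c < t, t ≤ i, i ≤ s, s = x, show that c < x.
From s = x and i ≤ s, i ≤ x. Since t ≤ i, t ≤ x. c < t, so c < x.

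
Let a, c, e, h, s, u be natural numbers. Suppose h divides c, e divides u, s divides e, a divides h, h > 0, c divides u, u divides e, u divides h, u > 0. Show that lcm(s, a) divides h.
From e divides u and u divides e, e = u. u divides h and h > 0, hence u ≤ h. From h divides c and c divides u, h divides u. Because u > 0, h ≤ u. Since u ≤ h, u = h. Since e = u, e = h. s divides e, so s divides h. a divides h, so lcm(s, a) divides h.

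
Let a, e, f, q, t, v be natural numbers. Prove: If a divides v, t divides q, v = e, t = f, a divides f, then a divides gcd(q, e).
Because t = f and t divides q, f divides q. Since a divides f, a divides q. v = e and a divides v, therefore a divides e. a divides q, so a divides gcd(q, e).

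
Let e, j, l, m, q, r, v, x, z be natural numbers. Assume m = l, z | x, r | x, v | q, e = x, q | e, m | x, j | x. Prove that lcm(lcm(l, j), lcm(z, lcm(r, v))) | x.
m = l and m | x, thus l | x. Since j | x, lcm(l, j) | x. e = x and q | e, hence q | x. v | q, so v | x. Since r | x, lcm(r, v) | x. z | x, so lcm(z, lcm(r, v)) | x. lcm(l, j) | x, so lcm(lcm(l, j), lcm(z, lcm(r, v))) | x.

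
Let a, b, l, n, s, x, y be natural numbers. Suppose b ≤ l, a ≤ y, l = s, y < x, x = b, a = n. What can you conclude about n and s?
n < s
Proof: Because x = b and y < x, y < b. From b ≤ l, y < l. Since l = s, y < s. a ≤ y, so a < s. Since a = n, n < s.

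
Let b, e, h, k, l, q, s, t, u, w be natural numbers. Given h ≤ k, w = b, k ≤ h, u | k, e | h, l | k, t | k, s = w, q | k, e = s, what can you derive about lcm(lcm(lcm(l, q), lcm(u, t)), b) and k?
lcm(lcm(lcm(l, q), lcm(u, t)), b) | k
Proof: l | k and q | k, hence lcm(l, q) | k. From u | k and t | k, lcm(u, t) | k. lcm(l, q) | k, so lcm(lcm(l, q), lcm(u, t)) | k. e = s and s = w, therefore e = w. Since w = b, e = b. From h ≤ k and k ≤ h, h = k. e | h, so e | k. e = b, so b | k. Since lcm(lcm(l, q), lcm(u, t)) | k, lcm(lcm(lcm(l, q), lcm(u, t)), b) | k.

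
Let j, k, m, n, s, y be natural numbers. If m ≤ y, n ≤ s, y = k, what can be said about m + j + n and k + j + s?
m + j + n ≤ k + j + s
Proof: y = k and m ≤ y, hence m ≤ k. Then m + j ≤ k + j. Since n ≤ s, m + j + n ≤ k + j + s.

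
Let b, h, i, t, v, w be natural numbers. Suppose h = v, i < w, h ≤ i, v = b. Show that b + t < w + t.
Since h = v and v = b, h = b. h ≤ i, so b ≤ i. Because i < w, b < w. Then b + t < w + t.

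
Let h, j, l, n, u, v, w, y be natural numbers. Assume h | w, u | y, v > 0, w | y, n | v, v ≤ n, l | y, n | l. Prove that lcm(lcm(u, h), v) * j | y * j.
h | w and w | y, hence h | y. u | y, so lcm(u, h) | y. Since n | v and v > 0, n ≤ v. Since v ≤ n, n = v. n | l and l | y, hence n | y. n = v, so v | y. lcm(u, h) | y, so lcm(lcm(u, h), v) | y. Then lcm(lcm(u, h), v) * j | y * j.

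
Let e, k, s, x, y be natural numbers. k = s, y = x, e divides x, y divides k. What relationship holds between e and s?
e divides s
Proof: From k = s and y divides k, y divides s. From y = x, x divides s. e divides x, so e divides s.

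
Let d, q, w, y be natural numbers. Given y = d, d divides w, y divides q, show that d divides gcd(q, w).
y = d and y divides q, so d divides q. Since d divides w, d divides gcd(q, w).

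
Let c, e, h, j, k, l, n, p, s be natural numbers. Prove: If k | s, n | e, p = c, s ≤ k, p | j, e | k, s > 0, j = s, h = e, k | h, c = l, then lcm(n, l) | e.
Because k | s and s > 0, k ≤ s. Since s ≤ k, s = k. Since j = s, j = k. h = e and k | h, thus k | e. e | k, so k = e. Since j = k, j = e. Since p = c and p | j, c | j. Since j = e, c | e. c = l, so l | e. n | e, so lcm(n, l) | e.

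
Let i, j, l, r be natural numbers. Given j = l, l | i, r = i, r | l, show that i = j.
r = i and r | l, so i | l. Since l | i, l = i. j = l, so j = i. Then i = j.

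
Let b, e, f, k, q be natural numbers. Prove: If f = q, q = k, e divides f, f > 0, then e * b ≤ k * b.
Since f = q and q = k, f = k. Since e divides f and f > 0, e ≤ f. Since f = k, e ≤ k. By multiplying by a non-negative, e * b ≤ k * b.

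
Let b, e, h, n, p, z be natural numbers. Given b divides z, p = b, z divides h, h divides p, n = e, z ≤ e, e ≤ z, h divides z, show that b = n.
Since e ≤ z and z ≤ e, e = z. Since n = e, n = z. Since h divides z and z divides h, h = z. p = b and h divides p, so h divides b. Because h = z, z divides b. Since b divides z, z = b. Since n = z, n = b. Then b = n.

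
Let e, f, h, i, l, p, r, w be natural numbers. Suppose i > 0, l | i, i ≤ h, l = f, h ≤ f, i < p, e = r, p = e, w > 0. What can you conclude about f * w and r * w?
f * w < r * w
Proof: i ≤ h and h ≤ f, so i ≤ f. From l | i and i > 0, l ≤ i. l = f, so f ≤ i. Since i ≤ f, i = f. Because p = e and e = r, p = r. From i < p, i < r. i = f, so f < r. Since w > 0, f * w < r * w.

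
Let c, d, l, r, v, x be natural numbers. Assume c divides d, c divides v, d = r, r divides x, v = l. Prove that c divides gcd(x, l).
d = r and c divides d, therefore c divides r. Since r divides x, c divides x. v = l and c divides v, thus c divides l. Since c divides x, c divides gcd(x, l).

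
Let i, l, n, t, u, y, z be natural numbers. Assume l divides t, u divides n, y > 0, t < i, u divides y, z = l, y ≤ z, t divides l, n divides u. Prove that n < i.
From u divides n and n divides u, u = n. u divides y and y > 0, hence u ≤ y. From u = n, n ≤ y. Because l divides t and t divides l, l = t. Since z = l, z = t. y ≤ z, so y ≤ t. Since n ≤ y, n ≤ t. t < i, so n < i.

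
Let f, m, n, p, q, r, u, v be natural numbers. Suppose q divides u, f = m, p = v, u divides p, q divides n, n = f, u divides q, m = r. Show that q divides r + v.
f = m and m = r, so f = r. Since n = f and q divides n, q divides f. Since f = r, q divides r. From u divides q and q divides u, u = q. p = v and u divides p, thus u divides v. u = q, so q divides v. Since q divides r, q divides r + v.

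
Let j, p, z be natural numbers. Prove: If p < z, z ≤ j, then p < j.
Since p < z and z ≤ j, by transitivity, p < j.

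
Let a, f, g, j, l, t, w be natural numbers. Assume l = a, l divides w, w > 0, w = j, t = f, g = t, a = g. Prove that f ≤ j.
l = a and a = g, so l = g. Since g = t, l = t. l divides w and w > 0, thus l ≤ w. Since w = j, l ≤ j. Since l = t, t ≤ j. Since t = f, f ≤ j.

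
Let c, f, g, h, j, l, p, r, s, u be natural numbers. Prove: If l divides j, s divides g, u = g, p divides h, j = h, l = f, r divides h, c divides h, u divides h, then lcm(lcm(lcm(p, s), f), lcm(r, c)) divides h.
u = g and u divides h, thus g divides h. s divides g, so s divides h. p divides h, so lcm(p, s) divides h. j = h and l divides j, hence l divides h. Since l = f, f divides h. Since lcm(p, s) divides h, lcm(lcm(p, s), f) divides h. Because r divides h and c divides h, lcm(r, c) divides h. From lcm(lcm(p, s), f) divides h, lcm(lcm(lcm(p, s), f), lcm(r, c)) divides h.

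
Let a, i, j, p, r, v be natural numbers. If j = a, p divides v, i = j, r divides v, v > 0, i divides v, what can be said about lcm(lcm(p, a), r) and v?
lcm(lcm(p, a), r) ≤ v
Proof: i = j and j = a, so i = a. Since i divides v, a divides v. p divides v, so lcm(p, a) divides v. From r divides v, lcm(lcm(p, a), r) divides v. v > 0, so lcm(lcm(p, a), r) ≤ v.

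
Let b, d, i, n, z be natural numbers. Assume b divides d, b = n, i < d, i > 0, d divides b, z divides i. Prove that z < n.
Because d divides b and b divides d, d = b. b = n, so d = n. z divides i and i > 0, hence z ≤ i. i < d, so z < d. Since d = n, z < n.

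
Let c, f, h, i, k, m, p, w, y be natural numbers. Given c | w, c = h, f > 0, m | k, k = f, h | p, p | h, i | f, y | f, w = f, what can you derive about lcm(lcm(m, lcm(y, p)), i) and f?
lcm(lcm(m, lcm(y, p)), i) ≤ f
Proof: k = f and m | k, hence m | f. Because h | p and p | h, h = p. From w = f and c | w, c | f. Since c = h, h | f. h = p, so p | f. Since y | f, lcm(y, p) | f. From m | f, lcm(m, lcm(y, p)) | f. i | f, so lcm(lcm(m, lcm(y, p)), i) | f. f > 0, so lcm(lcm(m, lcm(y, p)), i) ≤ f.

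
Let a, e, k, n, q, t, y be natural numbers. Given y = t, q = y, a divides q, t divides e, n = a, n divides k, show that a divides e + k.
q = y and a divides q, so a divides y. y = t, so a divides t. Since t divides e, a divides e. From n = a and n divides k, a divides k. From a divides e, a divides e + k.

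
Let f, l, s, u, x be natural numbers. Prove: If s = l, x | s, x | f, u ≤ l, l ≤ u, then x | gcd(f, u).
l ≤ u and u ≤ l, so l = u. Since s = l, s = u. x | s, so x | u. Since x | f, x | gcd(f, u).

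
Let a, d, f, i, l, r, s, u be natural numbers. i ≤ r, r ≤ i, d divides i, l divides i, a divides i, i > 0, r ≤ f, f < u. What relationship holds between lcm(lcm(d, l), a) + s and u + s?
lcm(lcm(d, l), a) + s < u + s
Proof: Because i ≤ r and r ≤ i, i = r. d divides i and l divides i, hence lcm(d, l) divides i. a divides i, so lcm(lcm(d, l), a) divides i. i > 0, so lcm(lcm(d, l), a) ≤ i. i = r, so lcm(lcm(d, l), a) ≤ r. From r ≤ f and f < u, r < u. lcm(lcm(d, l), a) ≤ r, so lcm(lcm(d, l), a) < u. Then lcm(lcm(d, l), a) + s < u + s.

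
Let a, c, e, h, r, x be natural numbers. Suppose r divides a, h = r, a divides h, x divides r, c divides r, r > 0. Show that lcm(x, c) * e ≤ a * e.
From h = r and a divides h, a divides r. r divides a, so r = a. x divides r and c divides r, hence lcm(x, c) divides r. r > 0, so lcm(x, c) ≤ r. r = a, so lcm(x, c) ≤ a. By multiplying by a non-negative, lcm(x, c) * e ≤ a * e.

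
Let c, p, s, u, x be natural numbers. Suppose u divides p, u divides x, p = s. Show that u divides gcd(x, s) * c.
From p = s and u divides p, u divides s. Since u divides x, u divides gcd(x, s). Then u divides gcd(x, s) * c.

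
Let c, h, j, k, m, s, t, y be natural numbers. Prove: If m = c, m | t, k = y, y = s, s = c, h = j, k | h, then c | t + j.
Because m = c and m | t, c | t. Because k = y and y = s, k = s. From s = c, k = c. h = j and k | h, therefore k | j. k = c, so c | j. Since c | t, c | t + j.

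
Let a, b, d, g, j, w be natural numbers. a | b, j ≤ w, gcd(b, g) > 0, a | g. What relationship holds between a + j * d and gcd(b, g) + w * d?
a + j * d ≤ gcd(b, g) + w * d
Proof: a | b and a | g, so a | gcd(b, g). gcd(b, g) > 0, so a ≤ gcd(b, g). j ≤ w, so j * d ≤ w * d. Because a ≤ gcd(b, g), a + j * d ≤ gcd(b, g) + w * d.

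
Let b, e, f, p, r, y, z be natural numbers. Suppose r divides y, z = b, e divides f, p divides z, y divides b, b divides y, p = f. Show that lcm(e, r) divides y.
b divides y and y divides b, therefore b = y. Since z = b, z = y. p = f and p divides z, thus f divides z. Because e divides f, e divides z. Since z = y, e divides y. r divides y, so lcm(e, r) divides y.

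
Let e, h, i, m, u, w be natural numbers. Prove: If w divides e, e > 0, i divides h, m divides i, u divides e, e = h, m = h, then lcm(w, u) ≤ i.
m = h and m divides i, thus h divides i. i divides h, so h = i. e = h, so e = i. Because w divides e and u divides e, lcm(w, u) divides e. Since e > 0, lcm(w, u) ≤ e. From e = i, lcm(w, u) ≤ i.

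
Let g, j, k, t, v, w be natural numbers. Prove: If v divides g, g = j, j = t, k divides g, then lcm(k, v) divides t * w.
Since g = j and j = t, g = t. k divides g and v divides g, so lcm(k, v) divides g. g = t, so lcm(k, v) divides t. Then lcm(k, v) divides t * w.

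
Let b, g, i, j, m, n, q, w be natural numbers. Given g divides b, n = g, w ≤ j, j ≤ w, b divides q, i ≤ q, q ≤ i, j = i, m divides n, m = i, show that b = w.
Because w ≤ j and j ≤ w, w = j. Since j = i, w = i. n = g and m divides n, so m divides g. Since m = i, i divides g. Since g divides b, i divides b. q ≤ i and i ≤ q, so q = i. Since b divides q, b divides i. i divides b, so i = b. w = i, so w = b. Then b = w.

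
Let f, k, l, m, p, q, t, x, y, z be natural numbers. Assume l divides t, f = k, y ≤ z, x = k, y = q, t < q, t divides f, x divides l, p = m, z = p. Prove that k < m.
From f = k and t divides f, t divides k. x = k and x divides l, thus k divides l. Since l divides t, k divides t. t divides k, so t = k. t < q, so k < q. From z = p and y ≤ z, y ≤ p. Since p = m, y ≤ m. y = q, so q ≤ m. k < q, so k < m.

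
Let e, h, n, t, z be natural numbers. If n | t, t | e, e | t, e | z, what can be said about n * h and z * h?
n * h | z * h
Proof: e | t and t | e, hence e = t. From e | z, t | z. From n | t, n | z. Then n * h | z * h.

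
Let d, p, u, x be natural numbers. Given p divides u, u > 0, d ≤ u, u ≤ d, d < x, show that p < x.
p divides u and u > 0, hence p ≤ u. d ≤ u and u ≤ d, so d = u. Because d < x, u < x. Since p ≤ u, p < x.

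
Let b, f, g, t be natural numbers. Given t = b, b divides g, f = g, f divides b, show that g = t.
Because f = g and f divides b, g divides b. b divides g, so b = g. From t = b, t = g. Then g = t.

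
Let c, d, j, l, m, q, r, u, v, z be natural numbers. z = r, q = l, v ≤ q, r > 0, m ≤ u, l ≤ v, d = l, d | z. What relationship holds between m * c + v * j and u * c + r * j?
m * c + v * j ≤ u * c + r * j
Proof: m ≤ u, so m * c ≤ u * c. q = l and v ≤ q, hence v ≤ l. l ≤ v, so l = v. z = r and d | z, hence d | r. d = l, so l | r. From l = v, v | r. From r > 0, v ≤ r. Then v * j ≤ r * j. m * c ≤ u * c, so m * c + v * j ≤ u * c + r * j.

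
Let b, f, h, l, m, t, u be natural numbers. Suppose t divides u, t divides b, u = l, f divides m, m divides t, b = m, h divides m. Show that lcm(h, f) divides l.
b = m and t divides b, therefore t divides m. m divides t, so m = t. Since h divides m and f divides m, lcm(h, f) divides m. m = t, so lcm(h, f) divides t. From u = l and t divides u, t divides l. lcm(h, f) divides t, so lcm(h, f) divides l.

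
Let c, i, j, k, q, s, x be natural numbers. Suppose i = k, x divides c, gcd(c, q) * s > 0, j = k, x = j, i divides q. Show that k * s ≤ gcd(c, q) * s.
x = j and j = k, so x = k. Because x divides c, k divides c. i = k and i divides q, thus k divides q. Since k divides c, k divides gcd(c, q). Then k * s divides gcd(c, q) * s. Since gcd(c, q) * s > 0, k * s ≤ gcd(c, q) * s.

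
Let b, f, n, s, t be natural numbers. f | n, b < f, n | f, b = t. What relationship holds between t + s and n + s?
t + s < n + s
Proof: Since f | n and n | f, f = n. Since b < f, b < n. b = t, so t < n. Then t + s < n + s.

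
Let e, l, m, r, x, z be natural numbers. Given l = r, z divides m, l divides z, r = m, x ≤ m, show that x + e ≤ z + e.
From l = r and l divides z, r divides z. Since r = m, m divides z. z divides m, so m = z. Since x ≤ m, x ≤ z. Then x + e ≤ z + e.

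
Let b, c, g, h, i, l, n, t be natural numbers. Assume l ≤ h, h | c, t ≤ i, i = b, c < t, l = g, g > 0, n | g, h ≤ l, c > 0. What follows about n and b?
n < b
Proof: n | g and g > 0, thus n ≤ g. h ≤ l and l ≤ h, hence h = l. Since l = g, h = g. Since h | c, g | c. c > 0, so g ≤ c. c < t and t ≤ i, thus c < i. Because g ≤ c, g < i. Since i = b, g < b. n ≤ g, so n < b.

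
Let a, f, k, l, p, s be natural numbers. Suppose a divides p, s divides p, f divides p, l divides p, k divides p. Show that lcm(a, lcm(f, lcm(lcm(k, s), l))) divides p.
k divides p and s divides p, therefore lcm(k, s) divides p. Since l divides p, lcm(lcm(k, s), l) divides p. Since f divides p, lcm(f, lcm(lcm(k, s), l)) divides p. a divides p, so lcm(a, lcm(f, lcm(lcm(k, s), l))) divides p.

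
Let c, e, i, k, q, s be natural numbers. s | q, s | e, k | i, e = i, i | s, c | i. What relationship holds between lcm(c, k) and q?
lcm(c, k) | q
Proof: e = i and s | e, therefore s | i. Because i | s, i = s. Since c | i and k | i, lcm(c, k) | i. i = s, so lcm(c, k) | s. From s | q, lcm(c, k) | q.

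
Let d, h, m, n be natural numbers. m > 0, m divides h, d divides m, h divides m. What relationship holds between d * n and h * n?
d * n ≤ h * n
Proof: m divides h and h divides m, hence m = h. d divides m and m > 0, so d ≤ m. m = h, so d ≤ h. By multiplying by a non-negative, d * n ≤ h * n.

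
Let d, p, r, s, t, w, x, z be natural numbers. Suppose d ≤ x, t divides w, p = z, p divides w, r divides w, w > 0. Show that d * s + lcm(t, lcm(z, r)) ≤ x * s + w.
Since d ≤ x, by multiplying by a non-negative, d * s ≤ x * s. Since p = z and p divides w, z divides w. Since r divides w, lcm(z, r) divides w. t divides w, so lcm(t, lcm(z, r)) divides w. Since w > 0, lcm(t, lcm(z, r)) ≤ w. Since d * s ≤ x * s, d * s + lcm(t, lcm(z, r)) ≤ x * s + w.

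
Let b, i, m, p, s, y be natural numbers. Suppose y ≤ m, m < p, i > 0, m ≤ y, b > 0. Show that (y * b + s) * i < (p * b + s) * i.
From m ≤ y and y ≤ m, m = y. Since m < p, y < p. Since b > 0, y * b < p * b. Then y * b + s < p * b + s. Because i > 0, (y * b + s) * i < (p * b + s) * i.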